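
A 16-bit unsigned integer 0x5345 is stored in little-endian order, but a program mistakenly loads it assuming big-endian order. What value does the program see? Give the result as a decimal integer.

Stored little-endian, the bytes at ascending addresses are 45 53.
Read back as big-endian, the last byte is least significant, giving 0x4553.
0x4553 = 17747.

17747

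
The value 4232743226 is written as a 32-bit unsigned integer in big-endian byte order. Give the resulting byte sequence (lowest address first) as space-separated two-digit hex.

4232743226 in hexadecimal, padded to 32 bits, is 0xFC4A893A.
Split into bytes (most-significant first): FC 4A 89 3A.
Big-endian: lowest address holds the most-significant byte.
So the memory order matches the most-significant-first order: FC 4A 89 3A.

FC 4A 89 3A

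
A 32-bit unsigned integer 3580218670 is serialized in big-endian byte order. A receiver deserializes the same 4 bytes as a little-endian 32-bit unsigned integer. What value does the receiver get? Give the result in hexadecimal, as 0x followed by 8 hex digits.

3580218670 in 32-bit hexadecimal is 0xD565CD2E.
Stored big-endian, the bytes at ascending addresses are D5 65 CD 2E.
Read back as little-endian, the first byte is least significant, giving 0x2ECD65D5.

0x2ECD65D5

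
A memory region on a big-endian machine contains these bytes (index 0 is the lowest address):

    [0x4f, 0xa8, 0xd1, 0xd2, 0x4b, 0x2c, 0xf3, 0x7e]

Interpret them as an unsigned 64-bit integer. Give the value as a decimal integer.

Big-endian stores the most-significant byte at the lowest address.
The bytes are already most-significant first: 0x4FA8D1D24B2CF37E.
0x4FA8D1D24B2CF37E = 5740068426218271614.

5740068426218271614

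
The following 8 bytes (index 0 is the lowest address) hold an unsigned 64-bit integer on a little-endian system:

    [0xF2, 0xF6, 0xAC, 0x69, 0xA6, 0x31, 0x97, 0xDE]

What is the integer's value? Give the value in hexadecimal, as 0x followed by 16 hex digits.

0xDE9731A669ACF6F2

Little-endian stores the least-significant byte at the lowest address.
Reassemble most-significant byte first: DE 97 31 A6 69 AC F6 F2 → 0xDE9731A669ACF6F2.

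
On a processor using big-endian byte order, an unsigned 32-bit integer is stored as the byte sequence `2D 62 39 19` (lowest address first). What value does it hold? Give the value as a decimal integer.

In big-endian order the high byte comes first in memory.
The bytes are already most-significant first: 0x2D623919.
0x2D623919 = 761411865.

761411865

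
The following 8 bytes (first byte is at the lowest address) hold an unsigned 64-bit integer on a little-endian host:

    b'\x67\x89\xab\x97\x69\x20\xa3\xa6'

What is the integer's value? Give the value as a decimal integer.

12007476669388130663

Little-endian stores the least-significant byte at the lowest address.
Reassemble most-significant byte first: A6 A3 20 69 97 AB 89 67 → 0xA6A3206997AB8967.
0xA6A3206997AB8967 = 12007476669388130663.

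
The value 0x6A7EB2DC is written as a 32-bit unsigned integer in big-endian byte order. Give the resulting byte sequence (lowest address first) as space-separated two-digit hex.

6A 7E B2 DC

Split into bytes (most-significant first): 6A 7E B2 DC.
Big-endian stores the most-significant byte at the lowest address.
So the memory order matches the most-significant-first order: 6A 7E B2 DC.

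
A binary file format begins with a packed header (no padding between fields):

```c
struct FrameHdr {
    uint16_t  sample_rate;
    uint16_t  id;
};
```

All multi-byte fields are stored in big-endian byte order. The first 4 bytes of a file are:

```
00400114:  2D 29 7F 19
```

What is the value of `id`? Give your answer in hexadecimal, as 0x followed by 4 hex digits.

0x7F19

`id` follows `sample_rate` (2 bytes), so it starts at byte offset 2 and occupies 2 bytes.
Bytes at offsets 2..3: 7F 19.
Big-endian: lowest address holds the most-significant byte.
The bytes are already most-significant first: 0x7F19.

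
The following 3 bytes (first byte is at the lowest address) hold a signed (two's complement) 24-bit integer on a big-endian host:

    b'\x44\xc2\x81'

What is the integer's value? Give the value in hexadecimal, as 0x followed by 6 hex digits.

In big-endian order the high byte comes first in memory.
The bytes are already most-significant first: 0x44C281.

0x44C281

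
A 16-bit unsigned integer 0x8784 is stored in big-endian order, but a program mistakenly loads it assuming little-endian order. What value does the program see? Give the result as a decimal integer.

Stored big-endian, the bytes at ascending addresses are 87 84.
Read back as little-endian, the first byte is least significant, giving 0x8487.
0x8487 = 33927.

33927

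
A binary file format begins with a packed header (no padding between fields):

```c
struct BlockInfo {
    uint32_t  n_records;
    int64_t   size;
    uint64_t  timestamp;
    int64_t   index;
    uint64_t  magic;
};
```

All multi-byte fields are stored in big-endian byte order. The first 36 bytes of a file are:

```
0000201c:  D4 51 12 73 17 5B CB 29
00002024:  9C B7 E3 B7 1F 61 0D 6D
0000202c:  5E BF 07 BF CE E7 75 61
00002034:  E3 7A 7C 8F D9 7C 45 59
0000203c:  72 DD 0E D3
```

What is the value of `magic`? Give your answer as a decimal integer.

`magic` follows `n_records` (4 B), `size` (8 B), `timestamp` (8 B), `index` (8 B), so it starts at offset 4 + 8 + 8 + 8 = 28 and occupies 8 bytes.
Bytes at offsets 28..35: D9 7C 45 59 72 DD 0E D3.
Big-endian stores the most-significant byte at the lowest address.
The bytes are already most-significant first: 0xD97C455972DD0ED3.
0xD97C455972DD0ED3 = 15671477053823979219.

15671477053823979219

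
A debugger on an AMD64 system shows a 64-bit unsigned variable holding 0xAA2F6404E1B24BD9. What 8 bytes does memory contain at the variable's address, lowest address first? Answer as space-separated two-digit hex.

D9 4B B2 E1 04 64 2F AA

Split into bytes (most-significant first): AA 2F 64 04 E1 B2 4B D9.
In little-endian order the low byte comes first in memory.
So at ascending addresses the bytes are D9 4B B2 E1 04 64 2F AA.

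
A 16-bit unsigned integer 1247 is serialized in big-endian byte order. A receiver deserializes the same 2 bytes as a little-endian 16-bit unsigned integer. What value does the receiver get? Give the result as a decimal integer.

57092

1247 in 16-bit hexadecimal is 0x04DF.
Stored big-endian, the bytes at ascending addresses are 04 DF.
Read back as little-endian, the first byte is least significant, giving 0xDF04.
0xDF04 = 57092.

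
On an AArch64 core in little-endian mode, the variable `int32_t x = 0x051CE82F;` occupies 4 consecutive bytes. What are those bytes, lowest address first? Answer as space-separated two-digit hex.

2F E8 1C 05

Split into bytes (most-significant first): 05 1C E8 2F.
In little-endian order the low byte comes first in memory.
So at ascending addresses the bytes are 2F E8 1C 05.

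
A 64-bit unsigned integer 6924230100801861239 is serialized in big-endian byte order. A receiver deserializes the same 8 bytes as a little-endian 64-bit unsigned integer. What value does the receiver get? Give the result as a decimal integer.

8626183487164913504

6924230100801861239 in 64-bit hexadecimal is 0x6017CE972D5CB677.
Stored big-endian, the bytes at ascending addresses are 60 17 CE 97 2D 5C B6 77.
Read back as little-endian, the first byte is least significant, giving 0x77B65C2D97CE1760.
0x77B65C2D97CE1760 = 8626183487164913504.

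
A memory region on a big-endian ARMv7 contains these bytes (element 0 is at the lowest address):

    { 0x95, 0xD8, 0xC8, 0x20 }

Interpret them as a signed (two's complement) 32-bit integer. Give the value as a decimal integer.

-1780955104

Big-endian stores the most-significant byte at the lowest address.
The bytes are already most-significant first: 0x95D8C820.
Top bit is set, so as a signed 32-bit value this is 0x95D8C820 − 2^32 = -1780955104.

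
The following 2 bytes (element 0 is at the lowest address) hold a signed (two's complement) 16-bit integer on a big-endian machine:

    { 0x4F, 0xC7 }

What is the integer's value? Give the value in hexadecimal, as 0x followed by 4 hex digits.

0x4FC7

In big-endian order the high byte comes first in memory.
The bytes are already most-significant first: 0x4FC7.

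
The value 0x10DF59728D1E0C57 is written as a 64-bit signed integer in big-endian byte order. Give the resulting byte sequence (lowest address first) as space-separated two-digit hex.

Split into bytes (most-significant first): 10 DF 59 72 8D 1E 0C 57.
Big-endian stores the most-significant byte at the lowest address.
So the memory order matches the most-significant-first order: 10 DF 59 72 8D 1E 0C 57.

10 DF 59 72 8D 1E 0C 57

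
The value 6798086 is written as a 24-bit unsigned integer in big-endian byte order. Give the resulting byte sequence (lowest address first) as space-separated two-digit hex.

67 BB 06

6798086 in hexadecimal, padded to 24 bits, is 0x67BB06.
Split into bytes (most-significant first): 67 BB 06.
In big-endian order the high byte comes first in memory.
So the memory order matches the most-significant-first order: 67 BB 06.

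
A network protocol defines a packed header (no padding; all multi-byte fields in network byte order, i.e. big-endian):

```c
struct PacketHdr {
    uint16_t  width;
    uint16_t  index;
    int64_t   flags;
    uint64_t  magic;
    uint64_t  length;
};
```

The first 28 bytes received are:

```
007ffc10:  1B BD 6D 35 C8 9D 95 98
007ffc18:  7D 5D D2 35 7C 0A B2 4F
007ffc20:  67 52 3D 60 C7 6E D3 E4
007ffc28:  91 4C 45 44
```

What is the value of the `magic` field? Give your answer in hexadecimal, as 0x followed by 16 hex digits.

`magic` follows `width` (2 B), `index` (2 B), `flags` (8 B), so it starts at offset 2 + 2 + 8 = 12 and occupies 8 bytes.
Bytes at offsets 12..19: 7C 0A B2 4F 67 52 3D 60.
Big-endian stores the most-significant byte at the lowest address.
The bytes are already most-significant first: 0x7C0AB24F67523D60.

0x7C0AB24F67523D60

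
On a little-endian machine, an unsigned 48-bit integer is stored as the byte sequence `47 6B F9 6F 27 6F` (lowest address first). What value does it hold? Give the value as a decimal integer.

122215173024583

Little-endian stores the least-significant byte at the lowest address.
Reassemble most-significant byte first: 6F 27 6F F9 6B 47 → 0x6F276FF96B47.
0x6F276FF96B47 = 122215173024583.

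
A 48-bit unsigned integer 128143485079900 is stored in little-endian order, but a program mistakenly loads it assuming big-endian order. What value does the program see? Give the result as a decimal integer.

101781744552820

128143485079900 in 48-bit hexadecimal is 0x748BBAE8915C.
Stored little-endian, the bytes at ascending addresses are 5C 91 E8 BA 8B 74.
Read back as big-endian, the last byte is least significant, giving 0x5C91E8BA8B74.
0x5C91E8BA8B74 = 101781744552820.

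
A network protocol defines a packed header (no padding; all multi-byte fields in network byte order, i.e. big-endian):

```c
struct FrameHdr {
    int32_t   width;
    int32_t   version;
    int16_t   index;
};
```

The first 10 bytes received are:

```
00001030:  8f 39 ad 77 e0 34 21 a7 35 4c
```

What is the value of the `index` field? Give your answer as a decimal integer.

13644

`index` follows `width` (4 B), `version` (4 B), so it starts at offset 4 + 4 = 8 and occupies 2 bytes.
Bytes at offsets 8..9: 35 4C.
Big-endian: lowest address holds the most-significant byte.
The bytes are already most-significant first: 0x354C.
0x354C = 13644.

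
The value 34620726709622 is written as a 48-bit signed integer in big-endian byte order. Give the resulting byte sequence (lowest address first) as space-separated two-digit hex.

34620726709622 in hexadecimal, padded to 48 bits, is 0x1F7CC41E0D76.
Split into bytes (most-significant first): 1F 7C C4 1E 0D 76.
Big-endian: lowest address holds the most-significant byte.
So the memory order matches the most-significant-first order: 1F 7C C4 1E 0D 76.

1F 7C C4 1E 0D 76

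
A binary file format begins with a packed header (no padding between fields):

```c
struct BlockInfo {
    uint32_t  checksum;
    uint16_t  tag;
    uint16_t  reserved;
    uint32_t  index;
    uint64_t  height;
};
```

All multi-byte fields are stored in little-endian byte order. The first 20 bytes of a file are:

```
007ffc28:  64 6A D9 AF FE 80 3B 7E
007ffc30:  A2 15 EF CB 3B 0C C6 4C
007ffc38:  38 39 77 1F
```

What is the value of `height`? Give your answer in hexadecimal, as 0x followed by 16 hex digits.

0x1F7739384CC60C3B

`height` follows `checksum` (4 B), `tag` (2 B), `reserved` (2 B), `index` (4 B), so it starts at offset 4 + 2 + 2 + 4 = 12 and occupies 8 bytes.
Bytes at offsets 12..19: 3B 0C C6 4C 38 39 77 1F.
Little-endian stores the least-significant byte at the lowest address.
Reassemble most-significant byte first: 1F 77 39 38 4C C6 0C 3B → 0x1F7739384CC60C3B.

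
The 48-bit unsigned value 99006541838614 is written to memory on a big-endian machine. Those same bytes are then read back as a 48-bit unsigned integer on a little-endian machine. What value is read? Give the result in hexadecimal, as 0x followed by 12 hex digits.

0x16B9C1C10B5A

99006541838614 in 48-bit hexadecimal is 0x5A0BC1C1B916.
Stored big-endian, the bytes at ascending addresses are 5A 0B C1 C1 B9 16.
Read back as little-endian, the first byte is least significant, giving 0x16B9C1C10B5A.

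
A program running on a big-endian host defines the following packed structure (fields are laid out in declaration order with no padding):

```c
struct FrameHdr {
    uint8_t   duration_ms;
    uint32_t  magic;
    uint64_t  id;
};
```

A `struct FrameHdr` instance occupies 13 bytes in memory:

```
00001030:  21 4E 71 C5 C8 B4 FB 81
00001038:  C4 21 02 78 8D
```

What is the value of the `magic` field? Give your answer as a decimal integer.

`magic` follows `duration_ms` (1 byte), so it starts at byte offset 1 and occupies 4 bytes.
Bytes at offsets 1..4: 4E 71 C5 C8.
Big-endian stores the most-significant byte at the lowest address.
The bytes are already most-significant first: 0x4E71C5C8.
0x4E71C5C8 = 1316079048.

1316079048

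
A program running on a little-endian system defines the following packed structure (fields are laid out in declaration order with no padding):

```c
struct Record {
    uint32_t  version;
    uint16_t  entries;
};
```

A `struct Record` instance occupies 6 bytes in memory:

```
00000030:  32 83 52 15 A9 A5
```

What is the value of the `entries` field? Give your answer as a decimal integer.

`entries` follows `version` (4 bytes), so it starts at byte offset 4 and occupies 2 bytes.
Bytes at offsets 4..5: A9 A5.
Little-endian: lowest address holds the least-significant byte.
Reassemble most-significant byte first: A5 A9 → 0xA5A9.
0xA5A9 = 42409.

42409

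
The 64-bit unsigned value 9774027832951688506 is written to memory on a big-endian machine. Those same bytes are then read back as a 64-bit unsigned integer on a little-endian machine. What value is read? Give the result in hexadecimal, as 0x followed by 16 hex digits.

9774027832951688506 in 64-bit hexadecimal is 0x87A452876FDDCD3A.
Stored big-endian, the bytes at ascending addresses are 87 A4 52 87 6F DD CD 3A.
Read back as little-endian, the first byte is least significant, giving 0x3ACDDD6F8752A487.

0x3ACDDD6F8752A487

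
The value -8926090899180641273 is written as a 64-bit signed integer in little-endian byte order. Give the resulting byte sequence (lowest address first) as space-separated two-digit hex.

Two's complement of -8926090899180641273 in 64 bits: 8926090899180641273 = 0x7BDFD8615E825BF9; invert → 0x8420279EA17DA406; add 1 → 0x8420279EA17DA407.
Split into bytes (most-significant first): 84 20 27 9E A1 7D A4 07.
Little-endian: lowest address holds the least-significant byte.
So at ascending addresses the bytes are 07 A4 7D A1 9E 27 20 84.

07 A4 7D A1 9E 27 20 84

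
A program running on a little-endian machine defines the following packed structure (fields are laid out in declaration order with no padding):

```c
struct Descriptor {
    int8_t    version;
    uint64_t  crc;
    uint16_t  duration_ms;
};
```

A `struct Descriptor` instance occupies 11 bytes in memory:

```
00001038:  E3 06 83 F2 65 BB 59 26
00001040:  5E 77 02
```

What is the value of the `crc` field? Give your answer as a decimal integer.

`crc` follows `version` (1 byte), so it starts at byte offset 1 and occupies 8 bytes.
Bytes at offsets 1..8: 06 83 F2 65 BB 59 26 5E.
Little-endian: lowest address holds the least-significant byte.
Reassemble most-significant byte first: 5E 26 59 BB 65 F2 83 06 → 0x5E2659BB65F28306.
0x5E2659BB65F28306 = 6784208550084379398.

6784208550084379398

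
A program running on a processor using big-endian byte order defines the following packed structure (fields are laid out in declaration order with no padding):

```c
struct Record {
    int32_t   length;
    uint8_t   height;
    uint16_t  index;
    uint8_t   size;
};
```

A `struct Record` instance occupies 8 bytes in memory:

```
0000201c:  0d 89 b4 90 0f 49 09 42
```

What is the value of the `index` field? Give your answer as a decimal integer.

`index` follows `length` (4 B), `height` (1 B), so it starts at offset 4 + 1 = 5 and occupies 2 bytes.
Bytes at offsets 5..6: 49 09.
In big-endian order the high byte comes first in memory.
The bytes are already most-significant first: 0x4909.
0x4909 = 18697.

18697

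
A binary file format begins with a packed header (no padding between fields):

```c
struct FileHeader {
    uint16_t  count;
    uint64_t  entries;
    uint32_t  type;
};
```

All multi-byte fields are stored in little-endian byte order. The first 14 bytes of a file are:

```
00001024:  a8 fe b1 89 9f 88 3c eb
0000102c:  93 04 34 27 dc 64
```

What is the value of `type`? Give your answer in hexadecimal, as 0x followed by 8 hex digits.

`type` follows `count` (2 B), `entries` (8 B), so it starts at offset 2 + 8 = 10 and occupies 4 bytes.
Bytes at offsets 10..13: 34 27 DC 64.
In little-endian order the low byte comes first in memory.
Reassemble most-significant byte first: 64 DC 27 34 → 0x64DC2734.

0x64DC2734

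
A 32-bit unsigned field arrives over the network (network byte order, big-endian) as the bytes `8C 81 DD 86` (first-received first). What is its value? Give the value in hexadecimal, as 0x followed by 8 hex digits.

0x8C81DD86

Big-endian stores the most-significant byte at the lowest address.
The bytes are already most-significant first: 0x8C81DD86.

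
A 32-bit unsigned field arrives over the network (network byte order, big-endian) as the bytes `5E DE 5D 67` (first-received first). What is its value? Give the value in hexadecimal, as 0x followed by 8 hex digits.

0x5EDE5D67

In big-endian order the high byte comes first in memory.
The bytes are already most-significant first: 0x5EDE5D67.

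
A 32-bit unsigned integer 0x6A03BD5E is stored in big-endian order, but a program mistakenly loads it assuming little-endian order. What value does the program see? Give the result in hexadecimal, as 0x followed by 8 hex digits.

Stored big-endian, the bytes at ascending addresses are 6A 03 BD 5E.
Read back as little-endian, the first byte is least significant, giving 0x5EBD036A.

0x5EBD036A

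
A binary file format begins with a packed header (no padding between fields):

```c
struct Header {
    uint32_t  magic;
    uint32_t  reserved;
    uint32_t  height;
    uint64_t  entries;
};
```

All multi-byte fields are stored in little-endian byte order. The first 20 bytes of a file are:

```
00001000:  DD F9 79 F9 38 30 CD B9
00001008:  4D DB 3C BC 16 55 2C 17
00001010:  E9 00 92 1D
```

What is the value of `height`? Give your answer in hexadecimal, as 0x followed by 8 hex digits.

`height` follows `magic` (4 B), `reserved` (4 B), so it starts at offset 4 + 4 = 8 and occupies 4 bytes.
Bytes at offsets 8..11: 4D DB 3C BC.
Little-endian stores the least-significant byte at the lowest address.
Reassemble most-significant byte first: BC 3C DB 4D → 0xBC3CDB4D.

0xBC3CDB4D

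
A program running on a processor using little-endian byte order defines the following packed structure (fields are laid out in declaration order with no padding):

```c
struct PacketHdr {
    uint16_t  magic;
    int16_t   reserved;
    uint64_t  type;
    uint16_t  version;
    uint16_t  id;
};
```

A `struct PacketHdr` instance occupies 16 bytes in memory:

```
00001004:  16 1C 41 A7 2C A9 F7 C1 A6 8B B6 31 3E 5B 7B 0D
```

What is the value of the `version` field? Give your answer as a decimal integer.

23358

`version` follows `magic` (2 B), `reserved` (2 B), `type` (8 B), so it starts at offset 2 + 2 + 8 = 12 and occupies 2 bytes.
Bytes at offsets 12..13: 3E 5B.
Little-endian: lowest address holds the least-significant byte.
Reassemble most-significant byte first: 5B 3E → 0x5B3E.
0x5B3E = 23358.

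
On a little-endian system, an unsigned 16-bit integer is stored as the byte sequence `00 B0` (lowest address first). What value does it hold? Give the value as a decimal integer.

Little-endian: lowest address holds the least-significant byte.
Reassemble most-significant byte first: B0 00 → 0xB000.
0xB000 = 45056.

45056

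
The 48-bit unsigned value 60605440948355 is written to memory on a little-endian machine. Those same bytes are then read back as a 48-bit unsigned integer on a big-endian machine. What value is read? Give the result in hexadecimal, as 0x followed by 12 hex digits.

60605440948355 in 48-bit hexadecimal is 0x371ECDC77883.
Stored little-endian, the bytes at ascending addresses are 83 78 C7 CD 1E 37.
Read back as big-endian, the last byte is least significant, giving 0x8378C7CD1E37.

0x8378C7CD1E37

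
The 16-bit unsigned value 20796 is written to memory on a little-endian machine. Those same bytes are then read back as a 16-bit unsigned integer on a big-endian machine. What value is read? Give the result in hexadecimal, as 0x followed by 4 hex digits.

0x3C51

20796 in 16-bit hexadecimal is 0x513C.
Stored little-endian, the bytes at ascending addresses are 3C 51.
Read back as big-endian, the last byte is least significant, giving 0x3C51.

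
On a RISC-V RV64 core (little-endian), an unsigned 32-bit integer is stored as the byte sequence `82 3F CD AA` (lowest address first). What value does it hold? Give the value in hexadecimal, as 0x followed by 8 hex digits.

0xAACD3F82

In little-endian order the low byte comes first in memory.
Reassemble most-significant byte first: AA CD 3F 82 → 0xAACD3F82.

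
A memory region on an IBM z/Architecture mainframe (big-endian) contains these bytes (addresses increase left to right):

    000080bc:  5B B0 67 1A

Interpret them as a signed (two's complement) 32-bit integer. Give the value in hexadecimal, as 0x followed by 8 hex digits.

Big-endian: lowest address holds the most-significant byte.
The bytes are already most-significant first: 0x5BB0671A.

0x5BB0671A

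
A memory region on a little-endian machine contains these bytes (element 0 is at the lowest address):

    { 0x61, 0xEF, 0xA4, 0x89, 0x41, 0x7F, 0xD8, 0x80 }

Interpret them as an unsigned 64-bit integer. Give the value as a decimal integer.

Little-endian: lowest address holds the least-significant byte.
Reassemble most-significant byte first: 80 D8 7F 41 89 A4 EF 61 → 0x80D87F4189A4EF61.
0x80D87F4189A4EF61 = 9284310551283167073.

9284310551283167073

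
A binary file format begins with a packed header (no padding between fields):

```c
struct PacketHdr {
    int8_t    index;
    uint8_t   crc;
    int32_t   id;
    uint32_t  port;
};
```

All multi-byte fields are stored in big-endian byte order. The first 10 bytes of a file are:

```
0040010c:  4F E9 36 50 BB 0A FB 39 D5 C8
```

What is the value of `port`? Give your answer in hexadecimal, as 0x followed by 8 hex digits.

0xFB39D5C8

`port` follows `index` (1 B), `crc` (1 B), `id` (4 B), so it starts at offset 1 + 1 + 4 = 6 and occupies 4 bytes.
Bytes at offsets 6..9: FB 39 D5 C8.
Big-endian: lowest address holds the most-significant byte.
The bytes are already most-significant first: 0xFB39D5C8.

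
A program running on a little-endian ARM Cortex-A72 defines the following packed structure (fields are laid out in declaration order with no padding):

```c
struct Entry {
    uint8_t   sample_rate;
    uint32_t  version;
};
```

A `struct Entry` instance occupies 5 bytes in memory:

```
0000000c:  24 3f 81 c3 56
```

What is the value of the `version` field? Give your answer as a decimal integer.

`version` follows `sample_rate` (1 byte), so it starts at byte offset 1 and occupies 4 bytes.
Bytes at offsets 1..4: 3F 81 C3 56.
Little-endian stores the least-significant byte at the lowest address.
Reassemble most-significant byte first: 56 C3 81 3F → 0x56C3813F.
0x56C3813F = 1455653183.

1455653183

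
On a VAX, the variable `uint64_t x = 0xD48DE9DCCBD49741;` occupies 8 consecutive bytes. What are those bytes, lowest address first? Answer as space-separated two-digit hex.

41 97 D4 CB DC E9 8D D4

Split into bytes (most-significant first): D4 8D E9 DC CB D4 97 41.
Little-endian stores the least-significant byte at the lowest address.
So at ascending addresses the bytes are 41 97 D4 CB DC E9 8D D4.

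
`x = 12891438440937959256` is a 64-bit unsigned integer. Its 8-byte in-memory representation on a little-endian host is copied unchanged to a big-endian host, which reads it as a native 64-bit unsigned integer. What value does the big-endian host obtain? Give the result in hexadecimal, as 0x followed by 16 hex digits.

12891438440937959256 in 64-bit hexadecimal is 0xB2E796F5D3EC2F58.
Stored little-endian, the bytes at ascending addresses are 58 2F EC D3 F5 96 E7 B2.
Read back as big-endian, the last byte is least significant, giving 0x582FECD3F596E7B2.

0x582FECD3F596E7B2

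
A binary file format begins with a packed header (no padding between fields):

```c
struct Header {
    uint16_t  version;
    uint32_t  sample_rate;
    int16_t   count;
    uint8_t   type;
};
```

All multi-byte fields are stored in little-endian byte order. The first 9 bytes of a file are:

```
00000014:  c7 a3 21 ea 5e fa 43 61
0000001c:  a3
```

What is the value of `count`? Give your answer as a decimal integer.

24899

`count` follows `version` (2 B), `sample_rate` (4 B), so it starts at offset 2 + 4 = 6 and occupies 2 bytes.
Bytes at offsets 6..7: 43 61.
Little-endian stores the least-significant byte at the lowest address.
Reassemble most-significant byte first: 61 43 → 0x6143.
0x6143 = 24899.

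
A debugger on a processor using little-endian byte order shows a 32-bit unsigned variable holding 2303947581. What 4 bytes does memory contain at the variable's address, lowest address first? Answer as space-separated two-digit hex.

3D 73 53 89

2303947581 in hexadecimal, padded to 32 bits, is 0x8953733D.
Split into bytes (most-significant first): 89 53 73 3D.
In little-endian order the low byte comes first in memory.
So at ascending addresses the bytes are 3D 73 53 89.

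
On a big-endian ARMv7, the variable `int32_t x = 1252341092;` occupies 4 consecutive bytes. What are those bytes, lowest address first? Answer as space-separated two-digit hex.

1252341092 in hexadecimal, padded to 32 bits, is 0x4AA53564.
Split into bytes (most-significant first): 4A A5 35 64.
Big-endian stores the most-significant byte at the lowest address.
So the memory order matches the most-significant-first order: 4A A5 35 64.

4A A5 35 64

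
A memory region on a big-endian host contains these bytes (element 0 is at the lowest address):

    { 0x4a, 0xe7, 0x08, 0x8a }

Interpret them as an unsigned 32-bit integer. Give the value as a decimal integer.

Big-endian: lowest address holds the most-significant byte.
The bytes are already most-significant first: 0x4AE7088A.
0x4AE7088A = 1256654986.

1256654986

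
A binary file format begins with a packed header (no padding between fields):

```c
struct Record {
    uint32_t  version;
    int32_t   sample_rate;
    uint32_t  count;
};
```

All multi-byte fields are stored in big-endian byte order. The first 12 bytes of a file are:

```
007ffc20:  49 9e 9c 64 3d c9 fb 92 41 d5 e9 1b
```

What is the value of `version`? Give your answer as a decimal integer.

`version` is the first field, at byte offset 0, occupying 4 bytes.
Bytes at offsets 0..3: 49 9E 9C 64.
Big-endian stores the most-significant byte at the lowest address.
The bytes are already most-significant first: 0x499E9C64.
0x499E9C64 = 1235131492.

1235131492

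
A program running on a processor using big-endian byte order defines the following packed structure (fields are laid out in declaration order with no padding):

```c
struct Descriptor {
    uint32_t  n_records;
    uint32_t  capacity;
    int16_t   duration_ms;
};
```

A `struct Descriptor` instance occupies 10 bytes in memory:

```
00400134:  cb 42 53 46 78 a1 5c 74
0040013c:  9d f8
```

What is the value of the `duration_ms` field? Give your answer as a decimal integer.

-25096

`duration_ms` follows `n_records` (4 B), `capacity` (4 B), so it starts at offset 4 + 4 = 8 and occupies 2 bytes.
Bytes at offsets 8..9: 9D F8.
In big-endian order the high byte comes first in memory.
The bytes are already most-significant first: 0x9DF8.
Top bit is set, so as a signed 16-bit value this is 0x9DF8 − 2^16 = -25096.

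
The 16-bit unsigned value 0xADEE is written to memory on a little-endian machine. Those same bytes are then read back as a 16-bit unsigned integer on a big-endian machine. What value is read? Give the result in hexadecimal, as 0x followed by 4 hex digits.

0xEEAD

Stored little-endian, the bytes at ascending addresses are EE AD.
Read back as big-endian, the last byte is least significant, giving 0xEEAD.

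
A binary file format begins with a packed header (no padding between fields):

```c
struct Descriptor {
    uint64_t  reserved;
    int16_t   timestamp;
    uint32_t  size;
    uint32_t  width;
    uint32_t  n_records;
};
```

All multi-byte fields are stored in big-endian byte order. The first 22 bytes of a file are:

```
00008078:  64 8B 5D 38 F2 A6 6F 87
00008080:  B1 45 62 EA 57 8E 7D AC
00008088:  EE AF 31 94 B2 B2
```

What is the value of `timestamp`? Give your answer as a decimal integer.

`timestamp` follows `reserved` (8 bytes), so it starts at byte offset 8 and occupies 2 bytes.
Bytes at offsets 8..9: B1 45.
Big-endian: lowest address holds the most-significant byte.
The bytes are already most-significant first: 0xB145.
Top bit is set, so as a signed 16-bit value this is 0xB145 − 2^16 = -20155.

-20155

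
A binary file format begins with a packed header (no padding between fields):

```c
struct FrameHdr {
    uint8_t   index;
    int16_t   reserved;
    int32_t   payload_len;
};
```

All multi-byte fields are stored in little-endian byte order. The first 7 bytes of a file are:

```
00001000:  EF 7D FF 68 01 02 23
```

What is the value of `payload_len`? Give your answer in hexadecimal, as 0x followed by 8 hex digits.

0x23020168

`payload_len` follows `index` (1 B), `reserved` (2 B), so it starts at offset 1 + 2 = 3 and occupies 4 bytes.
Bytes at offsets 3..6: 68 01 02 23.
Little-endian: lowest address holds the least-significant byte.
Reassemble most-significant byte first: 23 02 01 68 → 0x23020168.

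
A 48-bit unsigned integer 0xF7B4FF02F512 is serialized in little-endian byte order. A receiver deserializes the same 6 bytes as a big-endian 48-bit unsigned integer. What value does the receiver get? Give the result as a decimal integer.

20843526599927

Stored little-endian, the bytes at ascending addresses are 12 F5 02 FF B4 F7.
Read back as big-endian, the last byte is least significant, giving 0x12F502FFB4F7.
0x12F502FFB4F7 = 20843526599927.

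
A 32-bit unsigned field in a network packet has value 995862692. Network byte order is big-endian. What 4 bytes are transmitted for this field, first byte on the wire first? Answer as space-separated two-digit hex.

995862692 in hexadecimal, padded to 32 bits, is 0x3B5BA8A4.
Split into bytes (most-significant first): 3B 5B A8 A4.
In big-endian order the high byte comes first in memory.
So the memory order matches the most-significant-first order: 3B 5B A8 A4.

3B 5B A8 A4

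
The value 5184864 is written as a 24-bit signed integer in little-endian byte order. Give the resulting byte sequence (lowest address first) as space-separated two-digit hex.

60 1D 4F

5184864 in hexadecimal, padded to 24 bits, is 0x4F1D60.
Split into bytes (most-significant first): 4F 1D 60.
In little-endian order the low byte comes first in memory.
So at ascending addresses the bytes are 60 1D 4F.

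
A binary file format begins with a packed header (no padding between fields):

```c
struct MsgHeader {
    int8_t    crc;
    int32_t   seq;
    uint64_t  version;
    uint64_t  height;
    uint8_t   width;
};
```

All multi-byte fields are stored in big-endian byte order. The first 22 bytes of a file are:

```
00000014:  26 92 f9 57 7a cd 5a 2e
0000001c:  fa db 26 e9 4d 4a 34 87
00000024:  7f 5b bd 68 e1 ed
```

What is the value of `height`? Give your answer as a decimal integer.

`height` follows `crc` (1 B), `seq` (4 B), `version` (8 B), so it starts at offset 1 + 4 + 8 = 13 and occupies 8 bytes.
Bytes at offsets 13..20: 4A 34 87 7F 5B BD 68 E1.
In big-endian order the high byte comes first in memory.
The bytes are already most-significant first: 0x4A34877F5BBD68E1.
0x4A34877F5BBD68E1 = 5347047638665357537.

5347047638665357537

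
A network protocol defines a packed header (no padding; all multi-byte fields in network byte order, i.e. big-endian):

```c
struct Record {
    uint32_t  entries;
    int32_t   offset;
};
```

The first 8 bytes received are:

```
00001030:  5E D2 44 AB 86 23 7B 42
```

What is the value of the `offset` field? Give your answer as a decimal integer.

-2044495038

`offset` follows `entries` (4 bytes), so it starts at byte offset 4 and occupies 4 bytes.
Bytes at offsets 4..7: 86 23 7B 42.
In big-endian order the high byte comes first in memory.
The bytes are already most-significant first: 0x86237B42.
Top bit is set, so as a signed 32-bit value this is 0x86237B42 − 2^32 = -2044495038.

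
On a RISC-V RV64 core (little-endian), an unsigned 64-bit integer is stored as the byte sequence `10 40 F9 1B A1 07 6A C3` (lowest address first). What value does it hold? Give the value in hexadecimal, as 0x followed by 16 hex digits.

0xC36A07A11BF94010

Little-endian: lowest address holds the least-significant byte.
Reassemble most-significant byte first: C3 6A 07 A1 1B F9 40 10 → 0xC36A07A11BF94010.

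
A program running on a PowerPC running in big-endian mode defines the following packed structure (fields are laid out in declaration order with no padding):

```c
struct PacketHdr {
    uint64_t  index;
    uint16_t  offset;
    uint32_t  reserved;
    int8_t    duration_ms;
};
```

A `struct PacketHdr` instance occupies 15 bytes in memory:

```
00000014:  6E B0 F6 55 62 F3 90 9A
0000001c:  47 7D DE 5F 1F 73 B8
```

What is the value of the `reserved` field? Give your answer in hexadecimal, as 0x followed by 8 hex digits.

`reserved` follows `index` (8 B), `offset` (2 B), so it starts at offset 8 + 2 = 10 and occupies 4 bytes.
Bytes at offsets 10..13: DE 5F 1F 73.
Big-endian: lowest address holds the most-significant byte.
The bytes are already most-significant first: 0xDE5F1F73.

0xDE5F1F73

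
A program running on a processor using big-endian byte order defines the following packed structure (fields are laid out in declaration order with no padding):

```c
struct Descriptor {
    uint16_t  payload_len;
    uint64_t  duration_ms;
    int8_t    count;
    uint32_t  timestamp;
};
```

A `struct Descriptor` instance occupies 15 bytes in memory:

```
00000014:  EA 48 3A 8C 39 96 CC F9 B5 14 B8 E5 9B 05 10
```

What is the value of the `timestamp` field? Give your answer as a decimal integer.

3852141840

`timestamp` follows `payload_len` (2 B), `duration_ms` (8 B), `count` (1 B), so it starts at offset 2 + 8 + 1 = 11 and occupies 4 bytes.
Bytes at offsets 11..14: E5 9B 05 10.
Big-endian stores the most-significant byte at the lowest address.
The bytes are already most-significant first: 0xE59B0510.
0xE59B0510 = 3852141840.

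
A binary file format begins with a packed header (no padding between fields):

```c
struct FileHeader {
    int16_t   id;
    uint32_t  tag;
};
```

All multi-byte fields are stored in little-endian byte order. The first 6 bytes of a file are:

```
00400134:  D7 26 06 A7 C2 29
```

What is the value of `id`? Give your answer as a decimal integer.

`id` is the first field, at byte offset 0, occupying 2 bytes.
Bytes at offsets 0..1: D7 26.
In little-endian order the low byte comes first in memory.
Reassemble most-significant byte first: 26 D7 → 0x26D7.
0x26D7 = 9943.

9943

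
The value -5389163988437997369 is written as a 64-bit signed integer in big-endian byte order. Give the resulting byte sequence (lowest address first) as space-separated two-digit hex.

Two's complement of -5389163988437997369 in 64 bits: 5389163988437997369 = 0x4ACA28182F2C9739; invert → 0xB535D7E7D0D368C6; add 1 → 0xB535D7E7D0D368C7.
Split into bytes (most-significant first): B5 35 D7 E7 D0 D3 68 C7.
Big-endian: lowest address holds the most-significant byte.
So the memory order matches the most-significant-first order: B5 35 D7 E7 D0 D3 68 C7.

B5 35 D7 E7 D0 D3 68 C7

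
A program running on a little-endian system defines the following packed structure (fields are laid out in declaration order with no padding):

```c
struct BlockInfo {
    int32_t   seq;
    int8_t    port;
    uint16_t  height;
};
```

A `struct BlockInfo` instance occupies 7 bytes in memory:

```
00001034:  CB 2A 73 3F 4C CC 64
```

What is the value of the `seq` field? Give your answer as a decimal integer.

1064512203

`seq` is the first field, at byte offset 0, occupying 4 bytes.
Bytes at offsets 0..3: CB 2A 73 3F.
In little-endian order the low byte comes first in memory.
Reassemble most-significant byte first: 3F 73 2A CB → 0x3F732ACB.
0x3F732ACB = 1064512203.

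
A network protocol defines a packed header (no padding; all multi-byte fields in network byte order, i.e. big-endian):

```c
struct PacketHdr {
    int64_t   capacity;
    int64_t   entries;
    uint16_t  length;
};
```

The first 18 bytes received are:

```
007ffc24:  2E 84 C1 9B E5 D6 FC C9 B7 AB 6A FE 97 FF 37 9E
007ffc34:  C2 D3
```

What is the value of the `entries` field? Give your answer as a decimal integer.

-5211954502046894178

`entries` follows `capacity` (8 bytes), so it starts at byte offset 8 and occupies 8 bytes.
Bytes at offsets 8..15: B7 AB 6A FE 97 FF 37 9E.
Big-endian: lowest address holds the most-significant byte.
The bytes are already most-significant first: 0xB7AB6AFE97FF379E.
Top bit is set, so as a signed 64-bit value this is 0xB7AB6AFE97FF379E − 2^64 = -5211954502046894178.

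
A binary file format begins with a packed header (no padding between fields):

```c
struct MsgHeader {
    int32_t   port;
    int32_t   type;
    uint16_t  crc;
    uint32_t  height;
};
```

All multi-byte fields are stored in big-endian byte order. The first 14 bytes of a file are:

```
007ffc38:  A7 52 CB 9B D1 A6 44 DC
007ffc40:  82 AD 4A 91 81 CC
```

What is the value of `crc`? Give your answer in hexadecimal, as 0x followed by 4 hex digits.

0x82AD

`crc` follows `port` (4 B), `type` (4 B), so it starts at offset 4 + 4 = 8 and occupies 2 bytes.
Bytes at offsets 8..9: 82 AD.
Big-endian: lowest address holds the most-significant byte.
The bytes are already most-significant first: 0x82AD.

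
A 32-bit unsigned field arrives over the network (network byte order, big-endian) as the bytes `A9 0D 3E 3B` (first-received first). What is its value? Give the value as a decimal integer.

In big-endian order the high byte comes first in memory.
The bytes are already most-significant first: 0xA90D3E3B.
0xA90D3E3B = 2836217403.

2836217403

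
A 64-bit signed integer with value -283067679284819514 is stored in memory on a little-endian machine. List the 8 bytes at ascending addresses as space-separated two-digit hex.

C6 89 D5 08 72 57 12 FC

Two's complement of -283067679284819514 in 64 bits: 283067679284819514 = 0x03EDA88DF72A763A; invert → 0xFC12577208D589C5; add 1 → 0xFC12577208D589C6.
Split into bytes (most-significant first): FC 12 57 72 08 D5 89 C6.
Little-endian stores the least-significant byte at the lowest address.
So at ascending addresses the bytes are C6 89 D5 08 72 57 12 FC.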